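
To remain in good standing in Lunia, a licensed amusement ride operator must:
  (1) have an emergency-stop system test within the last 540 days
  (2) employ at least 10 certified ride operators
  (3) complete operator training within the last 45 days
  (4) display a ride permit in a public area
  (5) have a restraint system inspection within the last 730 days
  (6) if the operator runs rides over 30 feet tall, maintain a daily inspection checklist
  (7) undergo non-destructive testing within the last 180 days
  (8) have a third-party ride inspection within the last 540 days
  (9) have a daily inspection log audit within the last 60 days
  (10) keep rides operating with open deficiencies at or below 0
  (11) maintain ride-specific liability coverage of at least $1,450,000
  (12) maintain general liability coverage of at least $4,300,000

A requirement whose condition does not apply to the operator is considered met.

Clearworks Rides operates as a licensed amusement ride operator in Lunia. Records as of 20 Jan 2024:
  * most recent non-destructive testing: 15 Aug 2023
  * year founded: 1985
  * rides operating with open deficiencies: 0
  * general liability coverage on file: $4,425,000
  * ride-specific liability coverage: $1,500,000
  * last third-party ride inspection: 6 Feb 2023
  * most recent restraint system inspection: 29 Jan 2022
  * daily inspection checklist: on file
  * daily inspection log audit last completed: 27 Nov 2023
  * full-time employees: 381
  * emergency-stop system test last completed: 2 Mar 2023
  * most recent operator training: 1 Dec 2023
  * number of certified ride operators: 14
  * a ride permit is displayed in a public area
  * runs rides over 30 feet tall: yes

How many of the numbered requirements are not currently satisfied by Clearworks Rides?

1

1. emergency-stop system test 324 days ago vs limit 540 → met
2. certified ride operators 14 ≥ 10 → met
3. operator training 50 days ago vs limit 45 → not met
4. ride permit present → met
5. restraint system inspection 721 days ago vs limit 730 → met
6. condition 'runs rides over 30 feet tall' holds; daily inspection checklist present → met
7. non-destructive testing 158 days ago vs limit 180 → met
8. third-party ride inspection 348 days ago vs limit 540 → met
9. daily inspection log audit 54 days ago vs limit 60 → met
10. rides operating with open deficiencies 0 ≤ 0 → met
11. ride-specific liability coverage $1,500,000 ≥ $1,450,000 → met
12. general liability coverage $4,425,000 ≥ $4,300,000 → met
Not met: 1 of 12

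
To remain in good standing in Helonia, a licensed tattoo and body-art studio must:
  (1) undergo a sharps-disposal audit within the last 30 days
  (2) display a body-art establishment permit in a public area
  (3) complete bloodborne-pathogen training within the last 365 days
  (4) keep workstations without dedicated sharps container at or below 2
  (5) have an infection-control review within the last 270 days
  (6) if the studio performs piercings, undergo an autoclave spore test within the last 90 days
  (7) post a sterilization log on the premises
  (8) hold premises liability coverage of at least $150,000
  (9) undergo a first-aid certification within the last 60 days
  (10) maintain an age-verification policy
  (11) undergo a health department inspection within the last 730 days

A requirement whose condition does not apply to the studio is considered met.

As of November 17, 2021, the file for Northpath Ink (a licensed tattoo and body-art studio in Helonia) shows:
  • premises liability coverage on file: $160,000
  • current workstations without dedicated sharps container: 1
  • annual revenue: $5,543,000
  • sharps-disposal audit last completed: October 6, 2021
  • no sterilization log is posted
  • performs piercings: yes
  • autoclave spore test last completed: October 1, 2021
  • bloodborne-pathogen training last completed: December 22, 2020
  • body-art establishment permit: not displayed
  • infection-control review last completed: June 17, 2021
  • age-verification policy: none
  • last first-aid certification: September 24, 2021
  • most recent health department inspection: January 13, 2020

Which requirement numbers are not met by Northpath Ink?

1. sharps-disposal audit 42 days ago vs limit 30 → not met
2. body-art establishment permit absent → not met
3. bloodborne-pathogen training 330 days ago vs limit 365 → met
4. workstations without dedicated sharps container 1 ≤ 2 → met
5. infection-control review 153 days ago vs limit 270 → met
6. condition 'performs piercings' holds; autoclave spore test 47 days ago vs limit 90 → met
7. sterilization log absent → not met
8. premises liability coverage $160,000 ≥ $150,000 → met
9. first-aid certification 54 days ago vs limit 60 → met
10. age-verification policy absent → not met
11. health department inspection 674 days ago vs limit 730 → met
Not met: 1, 2, 7, 10

1, 2, 7, 10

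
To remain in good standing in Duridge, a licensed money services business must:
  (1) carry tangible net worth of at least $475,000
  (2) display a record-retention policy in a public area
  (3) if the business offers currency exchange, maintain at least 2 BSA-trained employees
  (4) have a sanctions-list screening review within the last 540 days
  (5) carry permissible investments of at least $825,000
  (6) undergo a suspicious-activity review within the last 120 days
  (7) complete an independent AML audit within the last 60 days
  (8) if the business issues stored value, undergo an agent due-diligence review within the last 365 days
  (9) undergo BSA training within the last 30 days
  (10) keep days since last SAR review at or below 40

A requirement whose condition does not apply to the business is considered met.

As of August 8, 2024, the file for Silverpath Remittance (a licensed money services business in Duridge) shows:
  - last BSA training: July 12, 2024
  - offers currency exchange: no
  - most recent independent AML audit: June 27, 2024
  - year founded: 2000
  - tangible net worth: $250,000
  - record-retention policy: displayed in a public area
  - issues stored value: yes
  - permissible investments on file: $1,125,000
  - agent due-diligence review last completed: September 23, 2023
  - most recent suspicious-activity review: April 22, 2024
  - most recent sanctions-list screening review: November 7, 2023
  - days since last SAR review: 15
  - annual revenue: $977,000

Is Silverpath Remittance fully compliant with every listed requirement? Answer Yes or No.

No

1. tangible net worth $250,000 < $475,000 → not met
2. record-retention policy present → met
3. condition 'offers currency exchange' does not hold → requirement n/a → met
4. sanctions-list screening review 275 days ago vs limit 540 → met
5. permissible investments $1,125,000 ≥ $825,000 → met
6. suspicious-activity review 108 days ago vs limit 120 → met
7. independent AML audit 42 days ago vs limit 60 → met
8. condition 'issues stored value' holds; agent due-diligence review 320 days ago vs limit 365 → met
9. BSA training 27 days ago vs limit 30 → met
10. days since last SAR review 15 ≤ 40 → met
Not met: 1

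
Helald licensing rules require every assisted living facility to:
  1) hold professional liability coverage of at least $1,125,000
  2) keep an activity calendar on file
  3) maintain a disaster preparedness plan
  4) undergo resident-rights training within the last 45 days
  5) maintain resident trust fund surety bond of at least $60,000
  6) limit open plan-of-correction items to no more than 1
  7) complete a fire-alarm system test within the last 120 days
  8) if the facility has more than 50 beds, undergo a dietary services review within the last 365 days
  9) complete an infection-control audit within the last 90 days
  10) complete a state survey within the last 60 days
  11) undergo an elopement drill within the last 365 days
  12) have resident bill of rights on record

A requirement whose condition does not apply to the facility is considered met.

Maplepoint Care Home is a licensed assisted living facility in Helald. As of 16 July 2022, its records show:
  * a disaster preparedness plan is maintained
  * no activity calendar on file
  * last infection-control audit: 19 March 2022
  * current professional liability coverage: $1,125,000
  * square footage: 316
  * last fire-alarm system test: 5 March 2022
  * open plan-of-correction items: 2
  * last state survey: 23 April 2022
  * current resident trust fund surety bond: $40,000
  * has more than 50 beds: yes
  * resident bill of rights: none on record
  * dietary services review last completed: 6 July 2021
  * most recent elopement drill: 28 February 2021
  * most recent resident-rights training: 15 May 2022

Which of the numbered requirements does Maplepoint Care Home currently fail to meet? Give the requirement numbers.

2, 4, 5, 6, 7, 8, 9, 10, 11, 12

1. professional liability coverage $1,125,000 ≥ $1,125,000 → met
2. activity calendar absent → not met
3. disaster preparedness plan present → met
4. resident-rights training 62 days ago vs limit 45 → not met
5. resident trust fund surety bond $40,000 < $60,000 → not met
6. open plan-of-correction items 2 > 1 → not met
7. fire-alarm system test 133 days ago vs limit 120 → not met
8. condition 'has more than 50 beds' holds; dietary services review 375 days ago vs limit 365 → not met
9. infection-control audit 119 days ago vs limit 90 → not met
10. state survey 84 days ago vs limit 60 → not met
11. elopement drill 503 days ago vs limit 365 → not met
12. resident bill of rights absent → not met
Not met: 2, 4, 5, 6, 7, 8, 9, 10, 11, 12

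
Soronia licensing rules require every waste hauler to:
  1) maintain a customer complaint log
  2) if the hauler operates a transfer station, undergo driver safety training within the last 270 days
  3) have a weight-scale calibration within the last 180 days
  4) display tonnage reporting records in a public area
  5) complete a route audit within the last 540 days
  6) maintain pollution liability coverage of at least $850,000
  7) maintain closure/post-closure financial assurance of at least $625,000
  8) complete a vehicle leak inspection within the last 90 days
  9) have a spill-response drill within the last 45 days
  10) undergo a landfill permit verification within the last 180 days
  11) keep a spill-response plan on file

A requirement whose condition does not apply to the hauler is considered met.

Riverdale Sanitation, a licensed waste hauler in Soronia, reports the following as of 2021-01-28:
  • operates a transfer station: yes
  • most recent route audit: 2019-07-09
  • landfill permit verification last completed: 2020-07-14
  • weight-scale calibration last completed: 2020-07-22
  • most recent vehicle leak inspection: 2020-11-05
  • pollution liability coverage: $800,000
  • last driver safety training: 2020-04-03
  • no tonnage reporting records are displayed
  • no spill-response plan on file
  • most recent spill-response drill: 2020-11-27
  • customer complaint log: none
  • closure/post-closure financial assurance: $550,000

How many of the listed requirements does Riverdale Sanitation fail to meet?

10

1. customer complaint log absent → not met
2. condition 'operates a transfer station' holds; driver safety training 300 days ago vs limit 270 → not met
3. weight-scale calibration 190 days ago vs limit 180 → not met
4. tonnage reporting records absent → not met
5. route audit 569 days ago vs limit 540 → not met
6. pollution liability coverage $800,000 < $850,000 → not met
7. closure/post-closure financial assurance $550,000 < $625,000 → not met
8. vehicle leak inspection 84 days ago vs limit 90 → met
9. spill-response drill 62 days ago vs limit 45 → not met
10. landfill permit verification 198 days ago vs limit 180 → not met
11. spill-response plan absent → not met
Not met: 10 of 11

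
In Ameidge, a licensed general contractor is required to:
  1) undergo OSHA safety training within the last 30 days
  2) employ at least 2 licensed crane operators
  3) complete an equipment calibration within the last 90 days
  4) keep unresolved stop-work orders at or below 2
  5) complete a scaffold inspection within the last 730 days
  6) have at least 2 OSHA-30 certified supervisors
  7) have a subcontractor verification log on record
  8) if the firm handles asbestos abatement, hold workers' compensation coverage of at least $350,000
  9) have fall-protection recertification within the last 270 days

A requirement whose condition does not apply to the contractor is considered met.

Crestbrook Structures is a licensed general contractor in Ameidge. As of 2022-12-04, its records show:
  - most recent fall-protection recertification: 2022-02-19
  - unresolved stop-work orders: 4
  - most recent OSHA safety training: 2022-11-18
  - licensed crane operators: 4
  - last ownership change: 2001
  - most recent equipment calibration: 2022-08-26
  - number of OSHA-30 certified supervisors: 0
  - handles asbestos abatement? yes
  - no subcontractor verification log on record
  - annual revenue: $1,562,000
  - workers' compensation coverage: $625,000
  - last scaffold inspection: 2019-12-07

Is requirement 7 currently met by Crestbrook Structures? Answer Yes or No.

No

7. subcontractor verification log absent → not met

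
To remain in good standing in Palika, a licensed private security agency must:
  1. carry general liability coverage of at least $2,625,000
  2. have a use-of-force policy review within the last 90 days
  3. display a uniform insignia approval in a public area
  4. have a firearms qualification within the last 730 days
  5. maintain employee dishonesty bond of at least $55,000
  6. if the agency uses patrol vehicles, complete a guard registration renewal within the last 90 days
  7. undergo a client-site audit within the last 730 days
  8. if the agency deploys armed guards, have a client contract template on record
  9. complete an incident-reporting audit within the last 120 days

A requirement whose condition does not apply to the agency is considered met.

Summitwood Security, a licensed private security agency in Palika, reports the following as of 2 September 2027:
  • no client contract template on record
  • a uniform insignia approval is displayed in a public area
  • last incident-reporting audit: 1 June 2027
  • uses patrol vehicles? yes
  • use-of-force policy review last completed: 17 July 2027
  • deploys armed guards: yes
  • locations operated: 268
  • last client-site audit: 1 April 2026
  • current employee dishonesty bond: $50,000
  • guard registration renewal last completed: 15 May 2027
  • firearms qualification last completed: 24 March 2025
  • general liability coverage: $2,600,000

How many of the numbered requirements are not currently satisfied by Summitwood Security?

5

1. general liability coverage $2,600,000 < $2,625,000 → not met
2. use-of-force policy review 47 days ago vs limit 90 → met
3. uniform insignia approval present → met
4. firearms qualification 892 days ago vs limit 730 → not met
5. employee dishonesty bond $50,000 < $55,000 → not met
6. condition 'uses patrol vehicles' holds; guard registration renewal 110 days ago vs limit 90 → not met
7. client-site audit 519 days ago vs limit 730 → met
8. condition 'deploys armed guards' holds; client contract template absent → not met
9. incident-reporting audit 93 days ago vs limit 120 → met
Not met: 5 of 9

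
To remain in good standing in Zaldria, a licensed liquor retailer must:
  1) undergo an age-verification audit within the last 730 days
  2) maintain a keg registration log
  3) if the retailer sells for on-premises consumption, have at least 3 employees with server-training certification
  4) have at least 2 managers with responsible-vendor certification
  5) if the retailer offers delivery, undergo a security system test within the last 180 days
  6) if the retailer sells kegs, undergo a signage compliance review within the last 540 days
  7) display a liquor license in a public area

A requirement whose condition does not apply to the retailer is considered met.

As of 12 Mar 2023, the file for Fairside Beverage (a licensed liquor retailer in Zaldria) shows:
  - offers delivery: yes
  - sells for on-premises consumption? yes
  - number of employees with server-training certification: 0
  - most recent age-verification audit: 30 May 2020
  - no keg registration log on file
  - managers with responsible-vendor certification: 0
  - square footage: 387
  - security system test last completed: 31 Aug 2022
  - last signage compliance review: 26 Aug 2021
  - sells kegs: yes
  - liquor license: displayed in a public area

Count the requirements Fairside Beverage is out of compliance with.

6

1. age-verification audit 1016 days ago vs limit 730 → not met
2. keg registration log absent → not met
3. condition 'sells for on-premises consumption' holds; employees with server-training certification 0 < 3 → not met
4. managers with responsible-vendor certification 0 < 2 → not met
5. condition 'offers delivery' holds; security system test 193 days ago vs limit 180 → not met
6. condition 'sells kegs' holds; signage compliance review 563 days ago vs limit 540 → not met
7. liquor license present → met
Not met: 6 of 7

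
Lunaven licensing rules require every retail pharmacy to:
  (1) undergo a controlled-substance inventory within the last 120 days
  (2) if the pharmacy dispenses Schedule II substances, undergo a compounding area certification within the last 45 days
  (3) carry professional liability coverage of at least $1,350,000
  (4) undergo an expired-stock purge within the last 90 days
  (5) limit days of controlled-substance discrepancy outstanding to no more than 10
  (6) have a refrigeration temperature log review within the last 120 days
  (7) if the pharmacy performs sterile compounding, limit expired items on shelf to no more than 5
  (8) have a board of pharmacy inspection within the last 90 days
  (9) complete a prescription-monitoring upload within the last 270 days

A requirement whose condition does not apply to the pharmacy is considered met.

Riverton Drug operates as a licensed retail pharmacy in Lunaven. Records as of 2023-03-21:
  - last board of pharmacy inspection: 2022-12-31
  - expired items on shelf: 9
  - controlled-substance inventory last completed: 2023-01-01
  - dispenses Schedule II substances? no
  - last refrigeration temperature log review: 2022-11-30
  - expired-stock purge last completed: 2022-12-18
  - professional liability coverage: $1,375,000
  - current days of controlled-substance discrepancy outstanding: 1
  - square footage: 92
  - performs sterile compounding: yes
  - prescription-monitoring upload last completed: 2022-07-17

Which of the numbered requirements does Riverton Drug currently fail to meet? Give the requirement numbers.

4, 7

1. controlled-substance inventory 79 days ago vs limit 120 → met
2. condition 'dispenses Schedule II substances' does not hold → requirement n/a → met
3. professional liability coverage $1,375,000 ≥ $1,350,000 → met
4. expired-stock purge 93 days ago vs limit 90 → not met
5. days of controlled-substance discrepancy outstanding 1 ≤ 10 → met
6. refrigeration temperature log review 111 days ago vs limit 120 → met
7. condition 'performs sterile compounding' holds; expired items on shelf 9 > 5 → not met
8. board of pharmacy inspection 80 days ago vs limit 90 → met
9. prescription-monitoring upload 247 days ago vs limit 270 → met
Not met: 4, 7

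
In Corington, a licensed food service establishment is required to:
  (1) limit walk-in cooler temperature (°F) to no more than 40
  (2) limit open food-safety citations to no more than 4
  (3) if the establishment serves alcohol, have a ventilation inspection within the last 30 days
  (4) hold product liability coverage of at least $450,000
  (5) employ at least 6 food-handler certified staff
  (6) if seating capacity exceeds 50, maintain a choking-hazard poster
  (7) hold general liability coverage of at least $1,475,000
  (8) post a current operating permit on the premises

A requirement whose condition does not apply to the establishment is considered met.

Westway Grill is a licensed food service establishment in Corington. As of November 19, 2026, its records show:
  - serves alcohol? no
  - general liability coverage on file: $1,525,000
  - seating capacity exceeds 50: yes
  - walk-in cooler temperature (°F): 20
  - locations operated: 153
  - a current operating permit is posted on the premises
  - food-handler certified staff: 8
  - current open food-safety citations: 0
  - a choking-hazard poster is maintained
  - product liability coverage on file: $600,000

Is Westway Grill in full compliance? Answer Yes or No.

Yes

1. walk-in cooler temperature (°F) 20 ≤ 40 → met
2. open food-safety citations 0 ≤ 4 → met
3. condition 'serves alcohol' does not hold → requirement n/a → met
4. product liability coverage $600,000 ≥ $450,000 → met
5. food-handler certified staff 8 ≥ 6 → met
6. condition 'seating capacity exceeds 50' holds; choking-hazard poster present → met
7. general liability coverage $1,525,000 ≥ $1,475,000 → met
8. current operating permit present → met
All met.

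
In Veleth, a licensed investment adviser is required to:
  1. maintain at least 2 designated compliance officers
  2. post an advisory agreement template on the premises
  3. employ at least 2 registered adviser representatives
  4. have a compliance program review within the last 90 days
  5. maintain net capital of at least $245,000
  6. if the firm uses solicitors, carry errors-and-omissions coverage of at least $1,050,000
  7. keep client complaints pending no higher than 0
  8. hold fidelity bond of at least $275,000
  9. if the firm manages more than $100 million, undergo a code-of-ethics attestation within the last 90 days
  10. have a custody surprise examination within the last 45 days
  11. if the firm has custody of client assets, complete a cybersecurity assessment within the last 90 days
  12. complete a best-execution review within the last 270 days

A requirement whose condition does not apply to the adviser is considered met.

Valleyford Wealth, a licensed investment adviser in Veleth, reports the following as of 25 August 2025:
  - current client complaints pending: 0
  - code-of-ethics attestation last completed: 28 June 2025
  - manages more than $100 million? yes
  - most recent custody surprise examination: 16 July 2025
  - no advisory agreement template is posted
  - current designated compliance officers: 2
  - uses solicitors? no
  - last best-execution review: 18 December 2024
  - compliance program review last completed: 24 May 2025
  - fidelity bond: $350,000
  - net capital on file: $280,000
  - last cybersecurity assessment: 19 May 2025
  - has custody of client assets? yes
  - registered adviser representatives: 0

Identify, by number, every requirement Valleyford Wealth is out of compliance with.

1. designated compliance officers 2 ≥ 2 → met
2. advisory agreement template absent → not met
3. registered adviser representatives 0 < 2 → not met
4. compliance program review 93 days ago vs limit 90 → not met
5. net capital $280,000 ≥ $245,000 → met
6. condition 'uses solicitors' does not hold → requirement n/a → met
7. client complaints pending 0 ≤ 0 → met
8. fidelity bond $350,000 ≥ $275,000 → met
9. condition 'manages more than $100 million' holds; code-of-ethics attestation 58 days ago vs limit 90 → met
10. custody surprise examination 40 days ago vs limit 45 → met
11. condition 'has custody of client assets' holds; cybersecurity assessment 98 days ago vs limit 90 → not met
12. best-execution review 250 days ago vs limit 270 → met
Not met: 2, 3, 4, 11

2, 3, 4, 11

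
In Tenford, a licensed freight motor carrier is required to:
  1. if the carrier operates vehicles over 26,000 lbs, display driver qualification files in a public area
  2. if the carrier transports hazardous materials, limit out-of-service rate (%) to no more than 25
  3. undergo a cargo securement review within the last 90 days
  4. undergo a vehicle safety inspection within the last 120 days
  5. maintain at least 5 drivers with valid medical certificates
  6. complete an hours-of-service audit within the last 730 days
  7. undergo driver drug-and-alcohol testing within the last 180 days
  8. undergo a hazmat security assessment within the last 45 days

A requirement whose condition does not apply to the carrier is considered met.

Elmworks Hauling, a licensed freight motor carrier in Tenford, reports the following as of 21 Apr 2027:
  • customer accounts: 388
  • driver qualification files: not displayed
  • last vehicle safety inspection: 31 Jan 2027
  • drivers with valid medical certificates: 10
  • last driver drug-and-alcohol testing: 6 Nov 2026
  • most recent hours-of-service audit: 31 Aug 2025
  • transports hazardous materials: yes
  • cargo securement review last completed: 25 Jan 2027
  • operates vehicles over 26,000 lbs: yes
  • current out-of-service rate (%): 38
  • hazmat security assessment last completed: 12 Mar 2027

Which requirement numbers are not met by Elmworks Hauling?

1. condition 'operates vehicles over 26,000 lbs' holds; driver qualification files absent → not met
2. condition 'transports hazardous materials' holds; out-of-service rate (%) 38 > 25 → not met
3. cargo securement review 86 days ago vs limit 90 → met
4. vehicle safety inspection 80 days ago vs limit 120 → met
5. drivers with valid medical certificates 10 ≥ 5 → met
6. hours-of-service audit 598 days ago vs limit 730 → met
7. driver drug-and-alcohol testing 166 days ago vs limit 180 → met
8. hazmat security assessment 40 days ago vs limit 45 → met
Not met: 1, 2

1, 2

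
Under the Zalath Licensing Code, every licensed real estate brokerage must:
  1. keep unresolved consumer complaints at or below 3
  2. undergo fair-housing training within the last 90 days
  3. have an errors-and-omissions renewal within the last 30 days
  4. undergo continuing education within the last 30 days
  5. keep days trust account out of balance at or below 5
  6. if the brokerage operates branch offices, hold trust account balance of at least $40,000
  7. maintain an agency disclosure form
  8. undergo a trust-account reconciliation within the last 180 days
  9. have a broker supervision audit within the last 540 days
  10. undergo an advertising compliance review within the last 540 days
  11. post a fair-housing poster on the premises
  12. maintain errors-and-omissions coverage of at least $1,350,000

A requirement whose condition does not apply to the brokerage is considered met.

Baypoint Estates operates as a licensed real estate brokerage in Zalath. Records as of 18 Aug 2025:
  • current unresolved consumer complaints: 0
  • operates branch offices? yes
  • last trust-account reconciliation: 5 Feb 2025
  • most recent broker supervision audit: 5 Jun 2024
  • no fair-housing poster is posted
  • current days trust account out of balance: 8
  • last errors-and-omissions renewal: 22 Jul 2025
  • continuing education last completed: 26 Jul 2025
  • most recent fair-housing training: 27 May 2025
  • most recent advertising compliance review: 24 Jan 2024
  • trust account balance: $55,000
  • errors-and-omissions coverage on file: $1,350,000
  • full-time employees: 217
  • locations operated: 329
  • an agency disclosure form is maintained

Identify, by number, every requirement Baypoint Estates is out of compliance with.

1. unresolved consumer complaints 0 ≤ 3 → met
2. fair-housing training 83 days ago vs limit 90 → met
3. errors-and-omissions renewal 27 days ago vs limit 30 → met
4. continuing education 23 days ago vs limit 30 → met
5. days trust account out of balance 8 > 5 → not met
6. condition 'operates branch offices' holds; trust account balance $55,000 ≥ $40,000 → met
7. agency disclosure form present → met
8. trust-account reconciliation 194 days ago vs limit 180 → not met
9. broker supervision audit 439 days ago vs limit 540 → met
10. advertising compliance review 572 days ago vs limit 540 → not met
11. fair-housing poster absent → not met
12. errors-and-omissions coverage $1,350,000 ≥ $1,350,000 → met
Not met: 5, 8, 10, 11

5, 8, 10, 11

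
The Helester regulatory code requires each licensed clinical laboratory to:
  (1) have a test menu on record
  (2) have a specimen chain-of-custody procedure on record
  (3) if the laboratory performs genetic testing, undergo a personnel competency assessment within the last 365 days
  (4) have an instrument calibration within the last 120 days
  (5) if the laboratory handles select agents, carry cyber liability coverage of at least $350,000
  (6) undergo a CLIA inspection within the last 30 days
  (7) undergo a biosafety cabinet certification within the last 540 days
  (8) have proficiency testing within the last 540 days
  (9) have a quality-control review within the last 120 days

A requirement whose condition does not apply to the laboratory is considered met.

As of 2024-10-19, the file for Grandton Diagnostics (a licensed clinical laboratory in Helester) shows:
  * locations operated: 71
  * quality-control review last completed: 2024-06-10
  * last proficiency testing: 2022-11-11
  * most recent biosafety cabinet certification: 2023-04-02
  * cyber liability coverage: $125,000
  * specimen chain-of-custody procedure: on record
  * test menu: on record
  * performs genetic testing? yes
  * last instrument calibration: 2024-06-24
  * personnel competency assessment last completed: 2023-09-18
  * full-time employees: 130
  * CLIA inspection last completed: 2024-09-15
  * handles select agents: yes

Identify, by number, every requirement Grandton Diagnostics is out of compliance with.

1. test menu present → met
2. specimen chain-of-custody procedure present → met
3. condition 'performs genetic testing' holds; personnel competency assessment 397 days ago vs limit 365 → not met
4. instrument calibration 117 days ago vs limit 120 → met
5. condition 'handles select agents' holds; cyber liability coverage $125,000 < $350,000 → not met
6. CLIA inspection 34 days ago vs limit 30 → not met
7. biosafety cabinet certification 566 days ago vs limit 540 → not met
8. proficiency testing 708 days ago vs limit 540 → not met
9. quality-control review 131 days ago vs limit 120 → not met
Not met: 3, 5, 6, 7, 8, 9

3, 5, 6, 7, 8, 9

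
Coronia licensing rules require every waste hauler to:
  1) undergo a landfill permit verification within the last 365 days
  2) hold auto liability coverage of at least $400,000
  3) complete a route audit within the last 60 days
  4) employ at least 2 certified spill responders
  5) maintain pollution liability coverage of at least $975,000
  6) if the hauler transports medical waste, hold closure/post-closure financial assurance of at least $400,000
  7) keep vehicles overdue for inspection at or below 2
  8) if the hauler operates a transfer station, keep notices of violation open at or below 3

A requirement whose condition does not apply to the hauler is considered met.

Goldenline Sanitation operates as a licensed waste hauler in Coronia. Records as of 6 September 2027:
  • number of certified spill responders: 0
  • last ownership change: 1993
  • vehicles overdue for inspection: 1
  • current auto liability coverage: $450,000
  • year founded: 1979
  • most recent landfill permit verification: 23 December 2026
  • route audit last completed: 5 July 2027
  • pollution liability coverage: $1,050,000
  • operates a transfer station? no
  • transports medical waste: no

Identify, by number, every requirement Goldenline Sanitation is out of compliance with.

1. landfill permit verification 257 days ago vs limit 365 → met
2. auto liability coverage $450,000 ≥ $400,000 → met
3. route audit 63 days ago vs limit 60 → not met
4. certified spill responders 0 < 2 → not met
5. pollution liability coverage $1,050,000 ≥ $975,000 → met
6. condition 'transports medical waste' does not hold → requirement n/a → met
7. vehicles overdue for inspection 1 ≤ 2 → met
8. condition 'operates a transfer station' does not hold → requirement n/a → met
Not met: 3, 4

3, 4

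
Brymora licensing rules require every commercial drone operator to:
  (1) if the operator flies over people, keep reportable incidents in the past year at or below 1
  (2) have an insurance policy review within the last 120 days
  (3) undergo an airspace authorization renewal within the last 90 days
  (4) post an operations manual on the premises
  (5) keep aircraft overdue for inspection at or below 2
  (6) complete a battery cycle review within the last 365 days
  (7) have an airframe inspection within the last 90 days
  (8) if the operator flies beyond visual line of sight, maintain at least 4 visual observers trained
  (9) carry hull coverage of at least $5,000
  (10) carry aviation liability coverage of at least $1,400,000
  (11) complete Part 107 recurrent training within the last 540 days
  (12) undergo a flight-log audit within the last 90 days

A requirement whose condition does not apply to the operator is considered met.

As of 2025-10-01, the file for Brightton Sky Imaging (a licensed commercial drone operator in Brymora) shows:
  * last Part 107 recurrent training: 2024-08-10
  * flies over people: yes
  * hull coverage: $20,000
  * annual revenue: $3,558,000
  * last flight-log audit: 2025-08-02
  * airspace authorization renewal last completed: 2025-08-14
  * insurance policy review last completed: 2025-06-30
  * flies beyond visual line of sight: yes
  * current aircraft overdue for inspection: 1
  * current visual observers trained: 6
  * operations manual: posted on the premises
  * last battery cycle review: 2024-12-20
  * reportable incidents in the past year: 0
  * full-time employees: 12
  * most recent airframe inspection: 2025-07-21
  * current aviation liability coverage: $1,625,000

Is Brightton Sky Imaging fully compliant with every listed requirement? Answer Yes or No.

1. condition 'flies over people' holds; reportable incidents in the past year 0 ≤ 1 → met
2. insurance policy review 93 days ago vs limit 120 → met
3. airspace authorization renewal 48 days ago vs limit 90 → met
4. operations manual present → met
5. aircraft overdue for inspection 1 ≤ 2 → met
6. battery cycle review 285 days ago vs limit 365 → met
7. airframe inspection 72 days ago vs limit 90 → met
8. condition 'flies beyond visual line of sight' holds; visual observers trained 6 ≥ 4 → met
9. hull coverage $20,000 ≥ $5,000 → met
10. aviation liability coverage $1,625,000 ≥ $1,400,000 → met
11. Part 107 recurrent training 417 days ago vs limit 540 → met
12. flight-log audit 60 days ago vs limit 90 → met
All met.

Yes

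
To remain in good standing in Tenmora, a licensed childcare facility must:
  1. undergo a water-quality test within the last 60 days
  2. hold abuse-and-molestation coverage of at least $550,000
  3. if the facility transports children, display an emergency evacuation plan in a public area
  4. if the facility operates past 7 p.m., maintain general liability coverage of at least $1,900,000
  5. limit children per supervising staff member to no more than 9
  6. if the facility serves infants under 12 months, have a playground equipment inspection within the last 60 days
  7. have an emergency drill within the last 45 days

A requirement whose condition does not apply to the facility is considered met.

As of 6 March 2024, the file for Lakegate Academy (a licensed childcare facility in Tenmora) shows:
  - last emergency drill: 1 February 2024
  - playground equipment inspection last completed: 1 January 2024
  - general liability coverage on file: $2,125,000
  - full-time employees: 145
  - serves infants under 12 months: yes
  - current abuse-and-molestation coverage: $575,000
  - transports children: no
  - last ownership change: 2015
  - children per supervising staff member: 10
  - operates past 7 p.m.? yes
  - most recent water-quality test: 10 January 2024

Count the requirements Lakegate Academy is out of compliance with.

2

1. water-quality test 56 days ago vs limit 60 → met
2. abuse-and-molestation coverage $575,000 ≥ $550,000 → met
3. condition 'transports children' does not hold → requirement n/a → met
4. condition 'operates past 7 p.m.' holds; general liability coverage $2,125,000 ≥ $1,900,000 → met
5. children per supervising staff member 10 > 9 → not met
6. condition 'serves infants under 12 months' holds; playground equipment inspection 65 days ago vs limit 60 → not met
7. emergency drill 34 days ago vs limit 45 → met
Not met: 2 of 7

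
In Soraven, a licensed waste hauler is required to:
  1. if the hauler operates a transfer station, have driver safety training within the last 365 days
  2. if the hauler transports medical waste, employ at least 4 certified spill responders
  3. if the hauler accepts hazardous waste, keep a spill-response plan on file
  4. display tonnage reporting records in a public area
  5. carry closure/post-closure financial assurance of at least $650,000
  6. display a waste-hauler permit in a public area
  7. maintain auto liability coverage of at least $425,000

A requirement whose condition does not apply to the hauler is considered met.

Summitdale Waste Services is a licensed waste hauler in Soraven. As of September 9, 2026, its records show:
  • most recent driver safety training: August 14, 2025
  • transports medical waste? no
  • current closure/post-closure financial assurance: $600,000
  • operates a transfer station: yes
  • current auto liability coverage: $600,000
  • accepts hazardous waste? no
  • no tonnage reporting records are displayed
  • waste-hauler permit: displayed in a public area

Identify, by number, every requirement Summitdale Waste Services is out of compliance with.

1, 4, 5

1. condition 'operates a transfer station' holds; driver safety training 391 days ago vs limit 365 → not met
2. condition 'transports medical waste' does not hold → requirement n/a → met
3. condition 'accepts hazardous waste' does not hold → requirement n/a → met
4. tonnage reporting records absent → not met
5. closure/post-closure financial assurance $600,000 < $650,000 → not met
6. waste-hauler permit present → met
7. auto liability coverage $600,000 ≥ $425,000 → met
Not met: 1, 4, 5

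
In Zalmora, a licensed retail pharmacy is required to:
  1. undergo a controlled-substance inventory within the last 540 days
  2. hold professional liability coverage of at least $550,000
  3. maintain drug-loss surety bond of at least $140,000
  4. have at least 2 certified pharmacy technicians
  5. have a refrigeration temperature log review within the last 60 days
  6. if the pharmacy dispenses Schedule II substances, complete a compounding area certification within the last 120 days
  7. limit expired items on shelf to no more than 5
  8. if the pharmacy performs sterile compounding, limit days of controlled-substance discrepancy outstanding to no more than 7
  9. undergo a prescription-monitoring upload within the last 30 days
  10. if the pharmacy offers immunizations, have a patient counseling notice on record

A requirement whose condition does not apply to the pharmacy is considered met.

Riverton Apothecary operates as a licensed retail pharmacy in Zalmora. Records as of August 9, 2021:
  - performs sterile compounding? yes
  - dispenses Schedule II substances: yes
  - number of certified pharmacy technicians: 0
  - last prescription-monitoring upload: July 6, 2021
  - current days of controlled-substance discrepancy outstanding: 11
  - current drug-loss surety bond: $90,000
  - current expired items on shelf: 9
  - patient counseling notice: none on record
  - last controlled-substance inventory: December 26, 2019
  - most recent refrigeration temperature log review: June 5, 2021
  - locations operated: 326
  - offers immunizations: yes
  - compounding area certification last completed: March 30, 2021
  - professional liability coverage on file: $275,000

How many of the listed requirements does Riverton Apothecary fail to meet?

10

1. controlled-substance inventory 592 days ago vs limit 540 → not met
2. professional liability coverage $275,000 < $550,000 → not met
3. drug-loss surety bond $90,000 < $140,000 → not met
4. certified pharmacy technicians 0 < 2 → not met
5. refrigeration temperature log review 65 days ago vs limit 60 → not met
6. condition 'dispenses Schedule II substances' holds; compounding area certification 132 days ago vs limit 120 → not met
7. expired items on shelf 9 > 5 → not met
8. condition 'performs sterile compounding' holds; days of controlled-substance discrepancy outstanding 11 > 7 → not met
9. prescription-monitoring upload 34 days ago vs limit 30 → not met
10. condition 'offers immunizations' holds; patient counseling notice absent → not met
Not met: 10 of 10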